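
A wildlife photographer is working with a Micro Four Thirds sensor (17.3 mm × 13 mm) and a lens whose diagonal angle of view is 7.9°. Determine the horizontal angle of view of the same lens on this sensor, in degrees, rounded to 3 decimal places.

6.319°

Sensor diagonal = √(17.3² + 13²) = √468.2900 ≈ 21.6400 mm.
From the diagonal AOV: f = 21.6400 / (2·tan(3.95°)) = 21.6400 / 0.13810 ≈ 156.6983 mm.
Horizontal AOV = 2·arctan(17.3 / (2 × 156.6983)) = 2·arctan(0.05520) ≈ 6.3192°.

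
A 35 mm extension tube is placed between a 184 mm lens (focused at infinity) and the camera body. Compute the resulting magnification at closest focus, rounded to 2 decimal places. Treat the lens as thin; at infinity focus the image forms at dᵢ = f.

The tube moves the image plane from f to f + e, so dᵢ = 184 + 35 = 219 mm. Focus is achieved when 1/f = 1/dₒ + 1/dᵢ, giving dₒ = 1/(1/f − 1/(f+e)).
Magnification m = dᵢ/dₒ = (f+e)·(1/f − 1/(f+e)) = e/f = 35/184 ≈ 0.1902.

0.19×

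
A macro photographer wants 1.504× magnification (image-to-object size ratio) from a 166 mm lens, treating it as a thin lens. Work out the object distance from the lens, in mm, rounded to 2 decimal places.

276.37 mm

With m = dᵢ/dₒ and 1/f = 1/dₒ + 1/dᵢ, substituting dᵢ = m·dₒ gives 1/f = (1 + 1/m)/dₒ, hence dₒ = f·(1 + 1/m).
dₒ = 166 × (1 + 1/1.504) = 166 × 1.66489 ≈ 276.372 mm.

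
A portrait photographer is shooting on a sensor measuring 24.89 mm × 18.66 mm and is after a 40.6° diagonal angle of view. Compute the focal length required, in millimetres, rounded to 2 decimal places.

Sensor diagonal = √(24.89² + 18.66²) = √967.7077 ≈ 31.1080 mm.
From α = 2·arctan(d/2f) we get f = d / (2·tan(α/2)).
With d = 31.1080 mm and α/2 = 20.3°, tan(α/2) ≈ 0.36991, so f ≈ 31.1080 / 0.73982 ≈ 42.0479 mm.

42.05 mm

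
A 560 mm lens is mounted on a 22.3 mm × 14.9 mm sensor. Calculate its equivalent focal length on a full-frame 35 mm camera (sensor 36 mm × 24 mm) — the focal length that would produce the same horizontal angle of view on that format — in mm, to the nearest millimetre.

Equal angle of view means equal width/f ratio, so f₂ = f₁ · (width₂/width₁) = 560 × 36/22.3.
f₂ = 560 × 1.61435 ≈ 904.036 mm.

904 mm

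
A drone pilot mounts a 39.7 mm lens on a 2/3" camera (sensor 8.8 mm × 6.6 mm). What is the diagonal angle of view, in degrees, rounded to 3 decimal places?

Sensor diagonal = √(8.8² + 6.6²) = √121.0000 ≈ 11.0000 mm.
Angle of view α = 2·arctan(d/2f) with d = 11.0000 mm and f = 39.7 mm.
d/2f = 0.13854; arctan(0.13854) ≈ 7.8875°, so α ≈ 15.7750°.

15.775°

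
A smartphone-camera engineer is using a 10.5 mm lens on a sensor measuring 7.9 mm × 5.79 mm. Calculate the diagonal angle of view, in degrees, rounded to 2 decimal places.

50.01°

Sensor diagonal = √(7.9² + 5.79²) = √95.9341 ≈ 9.7946 mm.
Angle of view α = 2·arctan(d/2f) with d = 9.7946 mm and f = 10.5 mm.
d/2f = 0.46641; arctan(0.46641) ≈ 25.0048°, so α ≈ 50.0096°.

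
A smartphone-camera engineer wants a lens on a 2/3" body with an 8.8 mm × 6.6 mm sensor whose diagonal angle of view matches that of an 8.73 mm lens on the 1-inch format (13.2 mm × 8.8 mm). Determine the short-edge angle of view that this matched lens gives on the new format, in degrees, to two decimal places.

57.20°

Sensor diagonal = √(13.2² + 8.8²) = √251.6800 ≈ 15.8644 mm.
Sensor diagonal = √(8.8² + 6.6²) = √121.0000 ≈ 11.0000 mm.
Equal diagonal AOV ⇒ f₂ = f₁ · 11.0000/15.8644 = 8.73 × 0.69338 ≈ 6.0532 mm.
Short-edge AOV on the new format = 2·arctan(6.6 / (2 × 6.0532)) = 2·arctan(0.54517) ≈ 57.1957°.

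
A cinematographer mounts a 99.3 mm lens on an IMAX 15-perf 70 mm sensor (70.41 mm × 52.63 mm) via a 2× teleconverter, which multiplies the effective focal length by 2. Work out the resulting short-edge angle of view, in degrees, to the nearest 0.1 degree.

Effective focal length f = 99.3 × 2 = 198.6 mm.
α = 2·arctan(52.63 / (2 × 198.6)) = 2·arctan(0.13250) ≈ 15.0957°.

15.1°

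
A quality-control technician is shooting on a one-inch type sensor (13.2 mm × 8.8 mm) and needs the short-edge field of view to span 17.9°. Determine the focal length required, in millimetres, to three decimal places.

From α = 2·arctan(h/2f) we get f = h / (2·tan(α/2)).
With h = 8.8 mm and α/2 = 8.95°, tan(α/2) ≈ 0.15749, so f ≈ 8.8 / 0.31498 ≈ 27.9383 mm.

27.938 mm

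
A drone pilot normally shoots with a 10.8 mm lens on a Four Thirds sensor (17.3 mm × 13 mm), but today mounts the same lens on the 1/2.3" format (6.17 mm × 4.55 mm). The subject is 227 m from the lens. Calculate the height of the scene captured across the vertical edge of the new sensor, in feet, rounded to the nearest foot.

The focal length stays 10.8 mm; the relevant sensor dimension is now h = 4.55 mm. Object distance dₒ = 227 m = 227000 mm.
Thin-lens field height W = h·(dₒ − f)/f = 4.55 × (227000 − 10.8)/10.8 ≈ 95629.709 mm = 95629.709/304.8 ft = 313.746 ft.

314 ft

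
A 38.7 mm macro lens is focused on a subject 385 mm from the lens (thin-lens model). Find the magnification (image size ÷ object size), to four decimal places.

Thin lens: 1/f = 1/dₒ + 1/dᵢ → 1/dᵢ = 1/38.7 − 1/385 = 0.0232424 mm⁻¹, so dᵢ ≈ 43.0248 mm.
Magnification m = dᵢ/dₒ = 43.0248/385 ≈ 0.11175.

0.1118×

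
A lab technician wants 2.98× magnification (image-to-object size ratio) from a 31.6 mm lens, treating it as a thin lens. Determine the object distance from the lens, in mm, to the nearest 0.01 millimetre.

With m = dᵢ/dₒ and 1/f = 1/dₒ + 1/dᵢ, substituting dᵢ = m·dₒ gives 1/f = (1 + 1/m)/dₒ, hence dₒ = f·(1 + 1/m).
dₒ = 31.6 × (1 + 1/2.98) = 31.6 × 1.33557 ≈ 42.204 mm.

42.20 mm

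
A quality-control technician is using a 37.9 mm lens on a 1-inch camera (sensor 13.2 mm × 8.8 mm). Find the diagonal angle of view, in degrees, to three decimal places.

Sensor diagonal = √(13.2² + 8.8²) = √251.6800 ≈ 15.8644 mm.
Angle of view α = 2·arctan(d/2f) with d = 15.8644 mm and f = 37.9 mm.
d/2f = 0.20929; arctan(0.20929) ≈ 11.8210°, so α ≈ 23.6420°.

23.642°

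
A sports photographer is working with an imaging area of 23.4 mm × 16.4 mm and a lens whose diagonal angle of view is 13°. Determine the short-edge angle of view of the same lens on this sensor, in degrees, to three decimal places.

Sensor diagonal = √(23.4² + 16.4²) = √816.5200 ≈ 28.5748 mm.
From the diagonal AOV: f = 28.5748 / (2·tan(6.5°)) = 28.5748 / 0.22787 ≈ 125.3990 mm.
Short-edge AOV = 2·arctan(16.4 / (2 × 125.3990)) = 2·arctan(0.06539) ≈ 7.4826°.

7.483°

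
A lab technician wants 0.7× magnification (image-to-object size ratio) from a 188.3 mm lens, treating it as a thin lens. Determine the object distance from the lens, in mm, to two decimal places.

457.30 mm

With m = dᵢ/dₒ and 1/f = 1/dₒ + 1/dᵢ, substituting dᵢ = m·dₒ gives 1/f = (1 + 1/m)/dₒ, hence dₒ = f·(1 + 1/m).
dₒ = 188.3 × (1 + 1/0.7) = 188.3 × 2.42857 ≈ 457.300 mm.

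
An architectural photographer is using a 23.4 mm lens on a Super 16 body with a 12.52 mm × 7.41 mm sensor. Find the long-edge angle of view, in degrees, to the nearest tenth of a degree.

Angle of view α = 2·arctan(w/2f) with w = 12.52 mm and f = 23.4 mm.
w/2f = 0.26752; arctan(0.26752) ≈ 14.9771°, so α ≈ 29.9543°.

30.0°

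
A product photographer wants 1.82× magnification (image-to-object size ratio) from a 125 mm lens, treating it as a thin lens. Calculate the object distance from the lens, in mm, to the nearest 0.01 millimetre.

With m = dᵢ/dₒ and 1/f = 1/dₒ + 1/dᵢ, substituting dᵢ = m·dₒ gives 1/f = (1 + 1/m)/dₒ, hence dₒ = f·(1 + 1/m).
dₒ = 125 × (1 + 1/1.82) = 125 × 1.54945 ≈ 193.681 mm.

193.68 mm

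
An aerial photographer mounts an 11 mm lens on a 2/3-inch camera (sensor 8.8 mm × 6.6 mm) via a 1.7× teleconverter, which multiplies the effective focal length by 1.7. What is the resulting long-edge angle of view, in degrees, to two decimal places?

26.48°

Effective focal length f = 11 × 1.7 = 18.7 mm.
α = 2·arctan(8.8 / (2 × 18.7)) = 2·arctan(0.23529) ≈ 26.4810°.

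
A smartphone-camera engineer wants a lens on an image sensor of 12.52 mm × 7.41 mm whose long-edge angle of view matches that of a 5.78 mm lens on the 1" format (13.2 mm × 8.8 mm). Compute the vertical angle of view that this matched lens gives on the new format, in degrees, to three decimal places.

68.103°

Equal long-edge AOV ⇒ f₂ = f₁ · 12.52/13.2 = 5.78 × 0.94848 ≈ 5.4822 mm.
Vertical AOV on the new format = 2·arctan(7.41 / (2 × 5.4822)) = 2·arctan(0.67582) ≈ 68.1031°.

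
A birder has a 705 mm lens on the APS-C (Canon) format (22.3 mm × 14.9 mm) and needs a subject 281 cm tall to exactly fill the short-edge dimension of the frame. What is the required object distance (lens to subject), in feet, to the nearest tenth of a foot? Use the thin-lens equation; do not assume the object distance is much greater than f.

438.5 ft

W: 281 cm = 2810 mm.
Magnification m = h/W = dᵢ/dₒ; combined with 1/f = 1/dₒ + 1/dᵢ this gives dₒ = f·(1 + W/h).
dₒ = 705 mm × (1 + 2810/14.9) = 705 × 189.5906 ≈ 133661.376 mm = 133661.376/304.8 ft = 438.522 ft.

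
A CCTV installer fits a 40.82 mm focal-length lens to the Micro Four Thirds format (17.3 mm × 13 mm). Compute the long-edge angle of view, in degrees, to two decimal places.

Angle of view α = 2·arctan(w/2f) with w = 17.3 mm and f = 40.82 mm.
w/2f = 0.21191; arctan(0.21191) ≈ 11.9643°, so α ≈ 23.9287°.

23.93°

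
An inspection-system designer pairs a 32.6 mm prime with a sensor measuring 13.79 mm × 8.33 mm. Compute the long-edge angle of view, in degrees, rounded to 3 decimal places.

23.884°

Angle of view α = 2·arctan(w/2f) with w = 13.79 mm and f = 32.6 mm.
w/2f = 0.21150; arctan(0.21150) ≈ 11.9422°, so α ≈ 23.8845°.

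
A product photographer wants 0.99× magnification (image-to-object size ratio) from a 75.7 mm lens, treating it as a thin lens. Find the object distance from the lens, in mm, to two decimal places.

With m = dᵢ/dₒ and 1/f = 1/dₒ + 1/dᵢ, substituting dᵢ = m·dₒ gives 1/f = (1 + 1/m)/dₒ, hence dₒ = f·(1 + 1/m).
dₒ = 75.7 × (1 + 1/0.99) = 75.7 × 2.01010 ≈ 152.165 mm.

152.16 mm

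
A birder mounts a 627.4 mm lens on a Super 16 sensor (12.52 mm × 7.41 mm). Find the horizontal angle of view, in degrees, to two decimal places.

1.14°

Angle of view α = 2·arctan(w/2f) with w = 12.52 mm and f = 627.4 mm.
w/2f = 0.00998; arctan(0.00998) ≈ 0.5717°, so α ≈ 1.1433°.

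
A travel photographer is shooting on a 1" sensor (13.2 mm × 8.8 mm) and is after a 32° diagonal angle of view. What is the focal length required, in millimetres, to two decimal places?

Sensor diagonal = √(13.2² + 8.8²) = √251.6800 ≈ 15.8644 mm.
From α = 2·arctan(d/2f) we get f = d / (2·tan(α/2)).
With d = 15.8644 mm and α/2 = 16°, tan(α/2) ≈ 0.28675, so f ≈ 15.8644 / 0.57349 ≈ 27.6629 mm.

27.66 mm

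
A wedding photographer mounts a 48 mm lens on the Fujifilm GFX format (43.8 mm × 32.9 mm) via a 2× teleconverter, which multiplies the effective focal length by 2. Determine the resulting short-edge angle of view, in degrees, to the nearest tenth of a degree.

19.4°

Effective focal length f = 48 × 2 = 96 mm.
α = 2·arctan(32.9 / (2 × 96)) = 2·arctan(0.17135) ≈ 19.4469°.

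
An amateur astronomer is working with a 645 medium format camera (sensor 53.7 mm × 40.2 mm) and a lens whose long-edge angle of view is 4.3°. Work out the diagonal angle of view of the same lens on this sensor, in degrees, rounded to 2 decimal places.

From the long-edge AOV: f = 53.7 / (2·tan(2.15°)) = 53.7 / 0.07508 ≈ 715.1951 mm.
Sensor diagonal = √(53.7² + 40.2²) = √4499.7300 ≈ 67.0800 mm.
Diagonal AOV = 2·arctan(67.0800 / (2 × 715.1951)) = 2·arctan(0.04690) ≈ 5.3700°.

5.37°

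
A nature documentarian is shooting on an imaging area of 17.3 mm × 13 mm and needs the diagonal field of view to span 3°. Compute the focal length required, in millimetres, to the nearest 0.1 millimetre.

Sensor diagonal = √(17.3² + 13²) = √468.2900 ≈ 21.6400 mm.
From α = 2·arctan(d/2f) we get f = d / (2·tan(α/2)).
With d = 21.6400 mm and α/2 = 1.5°, tan(α/2) ≈ 0.02619, so f ≈ 21.6400 / 0.05237 ≈ 413.1993 mm.

413.2 mm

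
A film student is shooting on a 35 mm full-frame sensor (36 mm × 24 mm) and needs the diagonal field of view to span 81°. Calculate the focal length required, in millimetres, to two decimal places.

25.33 mm

Sensor diagonal = √(36² + 24²) = √1872.0000 ≈ 43.2666 mm.
From α = 2·arctan(d/2f) we get f = d / (2·tan(α/2)).
With d = 43.2666 mm and α/2 = 40.5°, tan(α/2) ≈ 0.85408, so f ≈ 43.2666 / 1.70816 ≈ 25.3293 mm.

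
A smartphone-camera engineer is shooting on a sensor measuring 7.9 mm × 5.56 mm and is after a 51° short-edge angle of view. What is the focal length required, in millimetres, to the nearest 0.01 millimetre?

From α = 2·arctan(h/2f) we get f = h / (2·tan(α/2)).
With h = 5.56 mm and α/2 = 25.5°, tan(α/2) ≈ 0.47698, so f ≈ 5.56 / 0.95395 ≈ 5.8284 mm.

5.83 mm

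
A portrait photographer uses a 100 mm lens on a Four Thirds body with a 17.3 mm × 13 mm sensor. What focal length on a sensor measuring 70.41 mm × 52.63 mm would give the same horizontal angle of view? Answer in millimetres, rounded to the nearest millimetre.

407 mm

Equal angle of view means equal width/f ratio, so f₂ = f₁ · (width₂/width₁) = 100 × 70.41/17.3.
f₂ = 100 × 4.06994 ≈ 406.994 mm.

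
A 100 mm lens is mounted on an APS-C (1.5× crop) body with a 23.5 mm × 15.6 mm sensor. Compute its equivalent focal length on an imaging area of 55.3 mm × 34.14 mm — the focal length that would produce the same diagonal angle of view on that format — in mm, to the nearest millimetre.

230 mm

Sensor diagonal = √(23.5² + 15.6²) = √795.6100 ≈ 28.2066 mm.
Sensor diagonal = √(55.3² + 34.14²) = √4223.6296 ≈ 64.9895 mm.
Equal angle of view means equal diagonal/f ratio, so f₂ = f₁ · (diagonal₂/diagonal₁) = 100 × 64.9895/28.2066.
f₂ = 100 × 2.30405 ≈ 230.405 mm.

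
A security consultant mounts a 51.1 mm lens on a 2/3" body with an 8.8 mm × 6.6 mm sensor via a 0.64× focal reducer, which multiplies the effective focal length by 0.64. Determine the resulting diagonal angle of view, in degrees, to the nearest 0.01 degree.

Effective focal length f = 51.1 × 0.64 = 32.704 mm.
Sensor diagonal = √(8.8² + 6.6²) = √121.0000 ≈ 11.0000 mm.
α = 2·arctan(11.000 / (2 × 32.704)) = 2·arctan(0.16818) ≈ 19.0928°.

19.09°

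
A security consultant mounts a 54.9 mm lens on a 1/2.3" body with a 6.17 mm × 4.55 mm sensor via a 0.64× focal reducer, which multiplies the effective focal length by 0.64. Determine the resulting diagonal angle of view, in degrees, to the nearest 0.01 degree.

Effective focal length f = 54.9 × 0.64 = 35.136 mm.
Sensor diagonal = √(6.17² + 4.55²) = √58.7714 ≈ 7.6663 mm.
α = 2·arctan(7.666 / (2 × 35.136)) = 2·arctan(0.10909) ≈ 12.4520°.

12.45°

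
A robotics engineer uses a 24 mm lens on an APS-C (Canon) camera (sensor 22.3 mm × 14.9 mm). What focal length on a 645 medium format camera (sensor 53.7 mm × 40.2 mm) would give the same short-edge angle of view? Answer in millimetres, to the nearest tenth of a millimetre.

Equal angle of view means equal height/f ratio, so f₂ = f₁ · (height₂/height₁) = 24 × 40.2/14.9.
f₂ = 24 × 2.69799 ≈ 64.752 mm.

64.8 mm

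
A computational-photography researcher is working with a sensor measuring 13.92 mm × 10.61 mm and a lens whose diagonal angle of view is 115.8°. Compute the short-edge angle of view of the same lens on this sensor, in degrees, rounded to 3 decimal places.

88.040°

Sensor diagonal = √(13.92² + 10.61²) = √306.3385 ≈ 17.5025 mm.
From the diagonal AOV: f = 17.5025 / (2·tan(57.9°)) = 17.5025 / 3.18827 ≈ 5.4897 mm.
Short-edge AOV = 2·arctan(10.61 / (2 × 5.4897)) = 2·arctan(0.96636) ≈ 88.0399°.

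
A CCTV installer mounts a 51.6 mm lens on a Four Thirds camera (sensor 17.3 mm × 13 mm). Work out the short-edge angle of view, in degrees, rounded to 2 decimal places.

Angle of view α = 2·arctan(h/2f) with h = 13 mm and f = 51.6 mm.
h/2f = 0.12597; arctan(0.12597) ≈ 7.1797°, so α ≈ 14.3593°.

14.36°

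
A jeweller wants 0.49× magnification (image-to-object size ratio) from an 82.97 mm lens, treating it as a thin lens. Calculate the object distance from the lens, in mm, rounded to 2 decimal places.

252.30 mm

With m = dᵢ/dₒ and 1/f = 1/dₒ + 1/dᵢ, substituting dᵢ = m·dₒ gives 1/f = (1 + 1/m)/dₒ, hence dₒ = f·(1 + 1/m).
dₒ = 82.97 × (1 + 1/0.49) = 82.97 × 3.04082 ≈ 252.297 mm.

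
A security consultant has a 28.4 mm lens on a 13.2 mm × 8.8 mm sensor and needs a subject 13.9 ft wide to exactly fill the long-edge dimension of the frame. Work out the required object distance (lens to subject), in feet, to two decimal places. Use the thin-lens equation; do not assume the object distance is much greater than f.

30.00 ft

W: 13.9 ft × 304.8 mm/ft = 4236.72 mm.
Magnification m = w/W = dᵢ/dₒ; combined with 1/f = 1/dₒ + 1/dᵢ this gives dₒ = f·(1 + W/w).
dₒ = 28.4 mm × (1 + 4236.72/13.2) = 28.4 × 321.9636 ≈ 9143.767 mm = 9143.767/304.8 ft = 29.9992 ft.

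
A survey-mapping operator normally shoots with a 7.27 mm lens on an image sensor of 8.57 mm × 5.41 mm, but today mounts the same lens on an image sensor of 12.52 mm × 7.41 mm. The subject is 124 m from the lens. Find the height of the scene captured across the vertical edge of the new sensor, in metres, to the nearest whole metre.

126 m

The focal length stays 7.27 mm; the relevant sensor dimension is now h = 7.41 mm. Object distance dₒ = 124 m = 124000 mm.
Thin-lens field height W = h·(dₒ − f)/f = 7.41 × (124000 − 7.27)/7.27 ≈ 126380.485 mm = 126.38 m.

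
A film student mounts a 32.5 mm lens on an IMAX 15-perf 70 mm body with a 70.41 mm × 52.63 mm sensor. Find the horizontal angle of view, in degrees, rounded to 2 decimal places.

Angle of view α = 2·arctan(w/2f) with w = 70.41 mm and f = 32.5 mm.
w/2f = 1.08323; arctan(1.08323) ≈ 47.2879°, so α ≈ 94.5758°.

94.58°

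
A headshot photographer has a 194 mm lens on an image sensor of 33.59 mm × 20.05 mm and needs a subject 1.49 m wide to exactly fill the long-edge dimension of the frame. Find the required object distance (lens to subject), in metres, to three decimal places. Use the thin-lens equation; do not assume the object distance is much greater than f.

W: 1.49 m = 1490 mm.
Magnification m = w/W = dᵢ/dₒ; combined with 1/f = 1/dₒ + 1/dᵢ this gives dₒ = f·(1 + W/w).
dₒ = 194 mm × (1 + 1490/33.59) = 194 × 45.3584 ≈ 8799.537 mm = 8.79954 m.

8.800 m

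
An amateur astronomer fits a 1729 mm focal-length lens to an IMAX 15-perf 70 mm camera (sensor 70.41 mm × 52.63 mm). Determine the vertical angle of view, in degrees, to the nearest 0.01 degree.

1.74°

Angle of view α = 2·arctan(h/2f) with h = 52.63 mm and f = 1729 mm.
h/2f = 0.01522; arctan(0.01522) ≈ 0.8720°, so α ≈ 1.7439°.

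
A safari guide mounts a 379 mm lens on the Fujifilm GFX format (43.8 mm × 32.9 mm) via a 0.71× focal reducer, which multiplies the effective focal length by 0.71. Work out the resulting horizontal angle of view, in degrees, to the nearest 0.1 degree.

Effective focal length f = 379 × 0.71 = 269.09 mm.
α = 2·arctan(43.8 / (2 × 269.09)) = 2·arctan(0.08139) ≈ 9.3056°.

9.3°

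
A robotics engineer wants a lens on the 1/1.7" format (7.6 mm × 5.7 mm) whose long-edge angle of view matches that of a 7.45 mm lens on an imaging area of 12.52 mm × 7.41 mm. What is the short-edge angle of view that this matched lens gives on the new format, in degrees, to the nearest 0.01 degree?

Equal long-edge AOV ⇒ f₂ = f₁ · 7.6/12.52 = 7.45 × 0.60703 ≈ 4.5224 mm.
Short-edge AOV on the new format = 2·arctan(5.7 / (2 × 4.5224)) = 2·arctan(0.63020) ≈ 64.4384°.

64.44°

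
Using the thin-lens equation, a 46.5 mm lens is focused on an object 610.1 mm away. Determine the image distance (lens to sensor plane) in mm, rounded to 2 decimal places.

50.34 mm

1/dᵢ = 1/f − 1/dₒ = 1/46.5 − 1/610.1 = 0.0198663 mm⁻¹.
dᵢ = 1/0.0198663 ≈ 50.3365 mm.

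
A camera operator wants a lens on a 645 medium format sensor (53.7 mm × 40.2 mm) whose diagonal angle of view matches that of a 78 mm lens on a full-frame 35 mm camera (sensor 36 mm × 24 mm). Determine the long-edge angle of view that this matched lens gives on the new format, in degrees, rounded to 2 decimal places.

25.04°

Sensor diagonal = √(36² + 24²) = √1872.0000 ≈ 43.2666 mm.
Sensor diagonal = √(53.7² + 40.2²) = √4499.7300 ≈ 67.0800 mm.
Equal diagonal AOV ⇒ f₂ = f₁ · 67.0800/43.2666 = 78 × 1.55039 ≈ 120.9302 mm.
Long-edge AOV on the new format = 2·arctan(53.7 / (2 × 120.9302)) = 2·arctan(0.22203) ≈ 25.0365°.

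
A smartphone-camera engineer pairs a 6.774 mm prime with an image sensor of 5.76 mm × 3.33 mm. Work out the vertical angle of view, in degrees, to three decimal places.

27.618°

Angle of view α = 2·arctan(h/2f) with h = 3.33 mm and f = 6.774 mm.
h/2f = 0.24579; arctan(0.24579) ≈ 13.8091°, so α ≈ 27.6183°.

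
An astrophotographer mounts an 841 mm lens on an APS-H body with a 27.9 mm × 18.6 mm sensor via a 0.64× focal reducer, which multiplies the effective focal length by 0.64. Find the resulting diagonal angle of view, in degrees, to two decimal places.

3.57°

Effective focal length f = 841 × 0.64 = 538.24 mm.
Sensor diagonal = √(27.9² + 18.6²) = √1124.3700 ≈ 33.5316 mm.
α = 2·arctan(33.532 / (2 × 538.24)) = 2·arctan(0.03115) ≈ 3.5683°.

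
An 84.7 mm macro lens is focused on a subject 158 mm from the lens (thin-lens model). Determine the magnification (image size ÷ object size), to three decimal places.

1.156×

Thin lens: 1/f = 1/dₒ + 1/dᵢ → 1/dᵢ = 1/84.7 − 1/158 = 0.0054773 mm⁻¹, so dᵢ ≈ 182.5730 mm.
Magnification m = dᵢ/dₒ = 182.5730/158 ≈ 1.15553.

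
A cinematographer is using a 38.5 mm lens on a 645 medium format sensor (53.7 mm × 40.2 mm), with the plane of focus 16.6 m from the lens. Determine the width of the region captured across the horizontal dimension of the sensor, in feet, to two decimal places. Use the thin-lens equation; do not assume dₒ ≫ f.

75.79 ft

dₒ: 16.6 m = 16600 mm.
Similar triangles through the lens centre give W/dₒ = w/dᵢ; with 1/f = 1/dₒ + 1/dᵢ this gives W = w·(dₒ − f)/f.
W = 53.7 mm × (16600 − 38.5) / 38.5 = 53.7 × 430.1688 ≈ 23100.066 mm = 23100.066/304.8 ft = 75.7876 ft.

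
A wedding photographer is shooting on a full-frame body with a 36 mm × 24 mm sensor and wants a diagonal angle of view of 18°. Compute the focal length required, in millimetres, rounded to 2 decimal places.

136.59 mm

Sensor diagonal = √(36² + 24²) = √1872.0000 ≈ 43.2666 mm.
From α = 2·arctan(d/2f) we get f = d / (2·tan(α/2)).
With d = 43.2666 mm and α/2 = 9°, tan(α/2) ≈ 0.15838, so f ≈ 43.2666 / 0.31677 ≈ 136.5873 mm.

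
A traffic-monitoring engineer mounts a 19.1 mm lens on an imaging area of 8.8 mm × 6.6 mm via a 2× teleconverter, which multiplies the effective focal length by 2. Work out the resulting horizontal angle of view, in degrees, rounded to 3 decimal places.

13.141°

Effective focal length f = 19.1 × 2 = 38.2 mm.
α = 2·arctan(8.8 / (2 × 38.2)) = 2·arctan(0.11518) ≈ 13.1411°.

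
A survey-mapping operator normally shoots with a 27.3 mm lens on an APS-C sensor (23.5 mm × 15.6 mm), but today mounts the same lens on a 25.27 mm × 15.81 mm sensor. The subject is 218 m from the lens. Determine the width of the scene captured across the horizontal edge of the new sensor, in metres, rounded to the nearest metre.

202 m

The focal length stays 27.3 mm; the relevant sensor dimension is now w = 25.27 mm. Object distance dₒ = 218 m = 218000 mm.
Thin-lens field width W = w·(dₒ − f)/f = 25.27 × (218000 − 27.3)/27.3 ≈ 201764.474 mm = 201.764 m.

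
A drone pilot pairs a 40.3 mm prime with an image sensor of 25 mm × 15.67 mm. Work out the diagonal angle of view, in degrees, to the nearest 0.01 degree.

Sensor diagonal = √(25² + 15.67²) = √870.5489 ≈ 29.5051 mm.
Angle of view α = 2·arctan(d/2f) with d = 29.5051 mm and f = 40.3 mm.
d/2f = 0.36607; arctan(0.36607) ≈ 20.1061°, so α ≈ 40.2121°.

40.21°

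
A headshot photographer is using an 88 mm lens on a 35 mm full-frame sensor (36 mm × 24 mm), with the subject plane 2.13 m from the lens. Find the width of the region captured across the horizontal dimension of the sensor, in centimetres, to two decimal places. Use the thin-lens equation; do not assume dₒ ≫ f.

dₒ: 2.13 m = 2130 mm.
Similar triangles through the lens centre give W/dₒ = w/dᵢ; with 1/f = 1/dₒ + 1/dᵢ this gives W = w·(dₒ − f)/f.
W = 36 mm × (2130 − 88) / 88 = 36 × 23.2045 ≈ 835.364 mm = 83.5364 cm.

83.54 cm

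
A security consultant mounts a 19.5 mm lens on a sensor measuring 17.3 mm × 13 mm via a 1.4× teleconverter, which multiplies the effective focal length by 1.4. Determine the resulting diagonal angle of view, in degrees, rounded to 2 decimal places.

43.24°

Effective focal length f = 19.5 × 1.4 = 27.3 mm.
Sensor diagonal = √(17.3² + 13²) = √468.2900 ≈ 21.6400 mm.
α = 2·arctan(21.640 / (2 × 27.3)) = 2·arctan(0.39634) ≈ 43.2405°.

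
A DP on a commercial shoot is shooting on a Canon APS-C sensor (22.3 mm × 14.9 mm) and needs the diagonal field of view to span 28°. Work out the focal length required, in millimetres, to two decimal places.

Sensor diagonal = √(22.3² + 14.9²) = √719.3000 ≈ 26.8198 mm.
From α = 2·arctan(d/2f) we get f = d / (2·tan(α/2)).
With d = 26.8198 mm and α/2 = 14°, tan(α/2) ≈ 0.24933, so f ≈ 26.8198 / 0.49866 ≈ 53.7841 mm.

53.78 mm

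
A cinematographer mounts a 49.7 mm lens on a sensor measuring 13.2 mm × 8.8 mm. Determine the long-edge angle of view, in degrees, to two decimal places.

Angle of view α = 2·arctan(w/2f) with w = 13.2 mm and f = 49.7 mm.
w/2f = 0.13280; arctan(0.13280) ≈ 7.5644°, so α ≈ 15.1289°.

15.13°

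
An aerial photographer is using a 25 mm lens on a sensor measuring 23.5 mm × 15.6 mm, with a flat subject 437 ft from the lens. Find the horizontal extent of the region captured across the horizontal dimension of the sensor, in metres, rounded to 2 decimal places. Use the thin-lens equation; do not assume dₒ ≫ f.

dₒ: 437 ft × 304.8 mm/ft = 133197.60 mm.
Similar triangles through the lens centre give W/dₒ = w/dᵢ; with 1/f = 1/dₒ + 1/dᵢ this gives W = w·(dₒ − f)/f.
W = 23.5 mm × (133198 − 25) / 25 = 23.5 × 5326.9038 ≈ 125182.240 mm = 125.182 m.

125.18 m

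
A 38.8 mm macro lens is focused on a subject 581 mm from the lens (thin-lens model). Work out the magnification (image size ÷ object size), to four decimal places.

0.0716×

Thin lens: 1/f = 1/dₒ + 1/dᵢ → 1/dᵢ = 1/38.8 − 1/581 = 0.0240520 mm⁻¹, so dᵢ ≈ 41.5765 mm.
Magnification m = dᵢ/dₒ = 41.5765/581 ≈ 0.07156.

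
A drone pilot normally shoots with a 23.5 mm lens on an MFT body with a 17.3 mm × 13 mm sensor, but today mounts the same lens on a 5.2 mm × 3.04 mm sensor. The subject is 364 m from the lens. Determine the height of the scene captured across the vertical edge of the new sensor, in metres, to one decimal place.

47.1 m

The focal length stays 23.5 mm; the relevant sensor dimension is now h = 3.04 mm. Object distance dₒ = 364 m = 364000 mm.
Thin-lens field height W = h·(dₒ − f)/f = 3.04 × (364000 − 23.5)/23.5 ≈ 47084.620 mm = 47.0846 m.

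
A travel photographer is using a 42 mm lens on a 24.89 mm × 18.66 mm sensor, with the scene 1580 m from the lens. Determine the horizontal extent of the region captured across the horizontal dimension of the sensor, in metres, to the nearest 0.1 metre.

dₒ: 1580 m = 1.58e+06 mm.
Similar triangles through the lens centre give W/dₒ = w/dᵢ; with 1/f = 1/dₒ + 1/dᵢ this gives W = w·(dₒ − f)/f.
W = 24.89 mm × (1.58e+06 − 42) / 42 = 24.89 × 37618.0476 ≈ 936313.205 mm = 936.313 m.

936.3 m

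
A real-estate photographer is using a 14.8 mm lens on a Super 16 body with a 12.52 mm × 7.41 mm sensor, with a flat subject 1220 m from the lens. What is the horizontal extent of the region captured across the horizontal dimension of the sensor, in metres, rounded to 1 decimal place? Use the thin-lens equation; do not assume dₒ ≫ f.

1032.0 m

dₒ: 1220 m = 1.22e+06 mm.
Similar triangles through the lens centre give W/dₒ = w/dᵢ; with 1/f = 1/dₒ + 1/dᵢ this gives W = w·(dₒ − f)/f.
W = 12.52 mm × (1.22e+06 − 14.8) / 14.8 = 12.52 × 82431.4324 ≈ 1032041.534 mm = 1032.04 m.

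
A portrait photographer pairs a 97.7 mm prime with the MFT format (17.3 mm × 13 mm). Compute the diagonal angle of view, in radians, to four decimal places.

0.2206 rad

Sensor diagonal = √(17.3² + 13²) = √468.2900 ≈ 21.6400 mm.
Angle of view α = 2·arctan(d/2f) with d = 21.6400 mm and f = 97.7 mm.
d/2f = 0.11075; arctan(0.11075) ≈ 0.1103 rad, so α ≈ 0.2206 rad.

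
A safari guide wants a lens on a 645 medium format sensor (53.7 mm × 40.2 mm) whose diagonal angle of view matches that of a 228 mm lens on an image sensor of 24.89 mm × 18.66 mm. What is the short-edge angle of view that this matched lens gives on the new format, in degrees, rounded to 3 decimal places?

Sensor diagonal = √(24.89² + 18.66²) = √967.7077 ≈ 31.1080 mm.
Sensor diagonal = √(53.7² + 40.2²) = √4499.7300 ≈ 67.0800 mm.
Equal diagonal AOV ⇒ f₂ = f₁ · 67.0800/31.1080 = 228 × 2.15636 ≈ 491.6499 mm.
Short-edge AOV on the new format = 2·arctan(40.2 / (2 × 491.6499)) = 2·arctan(0.04088) ≈ 4.6822°.

4.682°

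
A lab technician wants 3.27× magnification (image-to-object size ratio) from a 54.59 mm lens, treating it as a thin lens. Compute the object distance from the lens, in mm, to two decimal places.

With m = dᵢ/dₒ and 1/f = 1/dₒ + 1/dᵢ, substituting dᵢ = m·dₒ gives 1/f = (1 + 1/m)/dₒ, hence dₒ = f·(1 + 1/m).
dₒ = 54.59 × (1 + 1/3.27) = 54.59 × 1.30581 ≈ 71.284 mm.

71.28 mm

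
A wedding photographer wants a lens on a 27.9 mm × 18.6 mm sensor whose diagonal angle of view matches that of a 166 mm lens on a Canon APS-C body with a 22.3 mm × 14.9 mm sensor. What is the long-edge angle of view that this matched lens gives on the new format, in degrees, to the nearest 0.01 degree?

Sensor diagonal = √(22.3² + 14.9²) = √719.3000 ≈ 26.8198 mm.
Sensor diagonal = √(27.9² + 18.6²) = √1124.3700 ≈ 33.5316 mm.
Equal diagonal AOV ⇒ f₂ = f₁ · 33.5316/26.8198 = 166 × 1.25026 ≈ 207.5428 mm.
Long-edge AOV on the new format = 2·arctan(27.9 / (2 × 207.5428)) = 2·arctan(0.06722) ≈ 7.6907°.

7.69°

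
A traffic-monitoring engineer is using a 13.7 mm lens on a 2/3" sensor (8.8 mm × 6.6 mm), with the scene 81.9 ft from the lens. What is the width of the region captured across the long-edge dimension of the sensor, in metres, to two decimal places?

16.03 m

dₒ: 81.9 ft × 304.8 mm/ft = 24963.12 mm.
Similar triangles through the lens centre give W/dₒ = w/dᵢ; with 1/f = 1/dₒ + 1/dᵢ this gives W = w·(dₒ − f)/f.
W = 8.8 mm × (24963.1 − 13.7) / 13.7 = 8.8 × 1821.1255 ≈ 16025.904 mm = 16.0259 m.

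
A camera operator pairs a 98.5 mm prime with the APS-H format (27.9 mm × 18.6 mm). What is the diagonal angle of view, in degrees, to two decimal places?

Sensor diagonal = √(27.9² + 18.6²) = √1124.3700 ≈ 33.5316 mm.
Angle of view α = 2·arctan(d/2f) with d = 33.5316 mm and f = 98.5 mm.
d/2f = 0.17021; arctan(0.17021) ≈ 9.6598°, so α ≈ 19.3196°.

19.32°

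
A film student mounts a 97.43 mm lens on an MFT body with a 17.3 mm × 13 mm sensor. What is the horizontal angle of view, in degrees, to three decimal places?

Angle of view α = 2·arctan(w/2f) with w = 17.3 mm and f = 97.43 mm.
w/2f = 0.08878; arctan(0.08878) ≈ 5.0735°, so α ≈ 10.1470°.

10.147°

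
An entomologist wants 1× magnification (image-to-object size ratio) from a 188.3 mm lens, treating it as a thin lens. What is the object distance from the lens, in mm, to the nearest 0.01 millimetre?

With m = dᵢ/dₒ and 1/f = 1/dₒ + 1/dᵢ, substituting dᵢ = m·dₒ gives 1/f = (1 + 1/m)/dₒ, hence dₒ = f·(1 + 1/m).
dₒ = 188.3 × (1 + 1/1) = 188.3 × 2.00000 ≈ 376.600 mm.

376.60 mm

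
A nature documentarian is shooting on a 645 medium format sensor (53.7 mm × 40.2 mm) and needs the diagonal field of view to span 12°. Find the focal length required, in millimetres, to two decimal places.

319.11 mm

Sensor diagonal = √(53.7² + 40.2²) = √4499.7300 ≈ 67.0800 mm.
From α = 2·arctan(d/2f) we get f = d / (2·tan(α/2)).
With d = 67.0800 mm and α/2 = 6°, tan(α/2) ≈ 0.10510, so f ≈ 67.0800 / 0.21021 ≈ 319.1119 mm.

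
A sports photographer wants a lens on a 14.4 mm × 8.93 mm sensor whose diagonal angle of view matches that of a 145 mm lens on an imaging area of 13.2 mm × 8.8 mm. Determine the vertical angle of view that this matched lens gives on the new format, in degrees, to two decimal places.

Sensor diagonal = √(13.2² + 8.8²) = √251.6800 ≈ 15.8644 mm.
Sensor diagonal = √(14.4² + 8.93²) = √287.1049 ≈ 16.9442 mm.
Equal diagonal AOV ⇒ f₂ = f₁ · 16.9442/15.8644 = 145 × 1.06806 ≈ 154.8688 mm.
Vertical AOV on the new format = 2·arctan(8.93 / (2 × 154.8688)) = 2·arctan(0.02883) ≈ 3.3029°.

3.30°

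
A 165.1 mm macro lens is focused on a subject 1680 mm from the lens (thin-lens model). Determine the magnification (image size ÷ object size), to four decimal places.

0.1090×

Thin lens: 1/f = 1/dₒ + 1/dᵢ → 1/dᵢ = 1/165.1 − 1/1680 = 0.0054617 mm⁻¹, so dᵢ ≈ 183.0933 mm.
Magnification m = dᵢ/dₒ = 183.0933/1680 ≈ 0.10898.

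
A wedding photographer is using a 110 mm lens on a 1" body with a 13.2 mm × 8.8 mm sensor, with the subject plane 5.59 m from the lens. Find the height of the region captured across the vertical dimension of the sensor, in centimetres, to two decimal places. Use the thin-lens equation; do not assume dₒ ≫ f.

dₒ: 5.59 m = 5590 mm.
Similar triangles through the lens centre give W/dₒ = h/dᵢ; with 1/f = 1/dₒ + 1/dᵢ this gives W = h·(dₒ − f)/f.
W = 8.8 mm × (5590 − 110) / 110 = 8.8 × 49.8182 ≈ 438.400 mm = 43.84 cm.

43.84 cm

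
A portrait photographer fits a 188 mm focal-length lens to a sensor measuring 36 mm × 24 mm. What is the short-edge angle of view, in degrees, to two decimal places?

7.30°

Angle of view α = 2·arctan(h/2f) with h = 24 mm and f = 188 mm.
h/2f = 0.06383; arctan(0.06383) ≈ 3.6522°, so α ≈ 7.3044°.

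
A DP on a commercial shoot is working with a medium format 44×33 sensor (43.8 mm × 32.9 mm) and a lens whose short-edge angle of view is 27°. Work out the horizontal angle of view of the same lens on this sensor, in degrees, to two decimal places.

35.45°

From the short-edge AOV: f = 32.9 / (2·tan(13.5°)) = 32.9 / 0.48016 ≈ 68.5192 mm.
Horizontal AOV = 2·arctan(43.8 / (2 × 68.5192)) = 2·arctan(0.31962) ≈ 35.4497°.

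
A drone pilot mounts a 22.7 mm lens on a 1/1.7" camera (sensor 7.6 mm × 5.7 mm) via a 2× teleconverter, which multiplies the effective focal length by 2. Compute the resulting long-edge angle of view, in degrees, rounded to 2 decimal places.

Effective focal length f = 22.7 × 2 = 45.4 mm.
α = 2·arctan(7.6 / (2 × 45.4)) = 2·arctan(0.08370) ≈ 9.5691°.

9.57°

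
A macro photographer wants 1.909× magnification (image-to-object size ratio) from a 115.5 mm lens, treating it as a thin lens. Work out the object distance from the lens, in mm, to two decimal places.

With m = dᵢ/dₒ and 1/f = 1/dₒ + 1/dᵢ, substituting dᵢ = m·dₒ gives 1/f = (1 + 1/m)/dₒ, hence dₒ = f·(1 + 1/m).
dₒ = 115.5 × (1 + 1/1.909) = 115.5 × 1.52383 ≈ 176.003 mm.

176.00 mm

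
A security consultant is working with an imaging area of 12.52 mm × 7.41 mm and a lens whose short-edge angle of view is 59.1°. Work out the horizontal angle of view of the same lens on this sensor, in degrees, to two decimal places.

87.54°

From the short-edge AOV: f = 7.41 / (2·tan(29.55°)) = 7.41 / 1.13385 ≈ 6.5353 mm.
Horizontal AOV = 2·arctan(12.52 / (2 × 6.5353)) = 2·arctan(0.95788) ≈ 87.5353°.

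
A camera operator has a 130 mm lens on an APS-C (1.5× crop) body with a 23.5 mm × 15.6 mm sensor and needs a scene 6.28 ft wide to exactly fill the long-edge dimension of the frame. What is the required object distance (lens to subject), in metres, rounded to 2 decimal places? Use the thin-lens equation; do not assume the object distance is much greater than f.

W: 6.28 ft × 304.8 mm/ft = 1914.14 mm.
Magnification m = w/W = dᵢ/dₒ; combined with 1/f = 1/dₒ + 1/dᵢ this gives dₒ = f·(1 + W/w).
dₒ = 130 mm × (1 + 1914.14/23.5) = 130 × 82.4529 ≈ 10718.881 mm = 10.7189 m.

10.72 m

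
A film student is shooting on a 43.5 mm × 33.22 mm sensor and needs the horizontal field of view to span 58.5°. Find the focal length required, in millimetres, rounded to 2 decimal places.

38.84 mm

From α = 2·arctan(w/2f) we get f = w / (2·tan(α/2)).
With w = 43.5 mm and α/2 = 29.25°, tan(α/2) ≈ 0.56003, so f ≈ 43.5 / 1.12005 ≈ 38.8374 mm.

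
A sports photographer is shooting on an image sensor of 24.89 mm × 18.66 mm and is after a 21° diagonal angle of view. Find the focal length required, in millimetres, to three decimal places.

83.922 mm

Sensor diagonal = √(24.89² + 18.66²) = √967.7077 ≈ 31.1080 mm.
From α = 2·arctan(d/2f) we get f = d / (2·tan(α/2)).
With d = 31.1080 mm and α/2 = 10.5°, tan(α/2) ≈ 0.18534, so f ≈ 31.1080 / 0.37068 ≈ 83.9219 mm.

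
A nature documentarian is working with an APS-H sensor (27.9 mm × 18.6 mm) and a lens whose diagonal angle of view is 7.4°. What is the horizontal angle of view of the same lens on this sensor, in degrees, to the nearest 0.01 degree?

6.16°

Sensor diagonal = √(27.9² + 18.6²) = √1124.3700 ≈ 33.5316 mm.
From the diagonal AOV: f = 33.5316 / (2·tan(3.7°)) = 33.5316 / 0.12933 ≈ 259.2634 mm.
Horizontal AOV = 2·arctan(27.9 / (2 × 259.2634)) = 2·arctan(0.05381) ≈ 6.1598°.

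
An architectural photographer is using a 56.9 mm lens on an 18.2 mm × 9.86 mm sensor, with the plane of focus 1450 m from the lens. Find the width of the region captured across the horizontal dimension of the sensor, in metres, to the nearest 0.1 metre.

dₒ: 1450 m = 1.45e+06 mm.
Similar triangles through the lens centre give W/dₒ = w/dᵢ; with 1/f = 1/dₒ + 1/dᵢ this gives W = w·(dₒ − f)/f.
W = 18.2 mm × (1.45e+06 − 56.9) / 56.9 = 18.2 × 25482.3040 ≈ 463777.934 mm = 463.778 m.

463.8 m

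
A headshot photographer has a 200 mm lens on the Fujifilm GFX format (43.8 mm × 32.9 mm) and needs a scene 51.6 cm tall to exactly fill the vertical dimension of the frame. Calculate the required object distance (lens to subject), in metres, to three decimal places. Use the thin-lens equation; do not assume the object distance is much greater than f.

W: 51.6 cm = 516 mm.
Magnification m = h/W = dᵢ/dₒ; combined with 1/f = 1/dₒ + 1/dᵢ this gives dₒ = f·(1 + W/h).
dₒ = 200 mm × (1 + 516/32.9) = 200 × 16.6839 ≈ 3336.778 mm = 3.33678 m.

3.337 m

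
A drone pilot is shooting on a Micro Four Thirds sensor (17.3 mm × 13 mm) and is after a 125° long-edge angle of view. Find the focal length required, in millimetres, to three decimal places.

From α = 2·arctan(w/2f) we get f = w / (2·tan(α/2)).
With w = 17.3 mm and α/2 = 62.5°, tan(α/2) ≈ 1.92098, so f ≈ 17.3 / 3.84196 ≈ 4.5029 mm.

4.503 mm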